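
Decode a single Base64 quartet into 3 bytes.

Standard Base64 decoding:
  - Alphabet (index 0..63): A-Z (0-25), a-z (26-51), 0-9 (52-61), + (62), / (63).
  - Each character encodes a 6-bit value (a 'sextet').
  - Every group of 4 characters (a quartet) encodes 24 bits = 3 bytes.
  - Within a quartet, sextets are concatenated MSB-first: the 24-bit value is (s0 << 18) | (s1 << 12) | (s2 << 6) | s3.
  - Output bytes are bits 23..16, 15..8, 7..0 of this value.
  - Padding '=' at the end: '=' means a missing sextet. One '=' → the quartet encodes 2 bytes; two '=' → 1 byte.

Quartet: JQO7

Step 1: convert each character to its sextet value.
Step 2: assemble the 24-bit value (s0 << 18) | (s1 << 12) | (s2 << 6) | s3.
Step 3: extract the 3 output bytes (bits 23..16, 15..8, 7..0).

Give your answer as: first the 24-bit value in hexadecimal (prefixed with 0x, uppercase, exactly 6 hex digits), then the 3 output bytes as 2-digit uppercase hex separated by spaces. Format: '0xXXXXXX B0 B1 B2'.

Answer: 0x2503BB 25 03 BB

Derivation:
Sextets: J=9, Q=16, O=14, 7=59
24-bit: (9<<18) | (16<<12) | (14<<6) | 59
      = 0x240000 | 0x010000 | 0x000380 | 0x00003B
      = 0x2503BB
Bytes: (v>>16)&0xFF=25, (v>>8)&0xFF=03, v&0xFF=BB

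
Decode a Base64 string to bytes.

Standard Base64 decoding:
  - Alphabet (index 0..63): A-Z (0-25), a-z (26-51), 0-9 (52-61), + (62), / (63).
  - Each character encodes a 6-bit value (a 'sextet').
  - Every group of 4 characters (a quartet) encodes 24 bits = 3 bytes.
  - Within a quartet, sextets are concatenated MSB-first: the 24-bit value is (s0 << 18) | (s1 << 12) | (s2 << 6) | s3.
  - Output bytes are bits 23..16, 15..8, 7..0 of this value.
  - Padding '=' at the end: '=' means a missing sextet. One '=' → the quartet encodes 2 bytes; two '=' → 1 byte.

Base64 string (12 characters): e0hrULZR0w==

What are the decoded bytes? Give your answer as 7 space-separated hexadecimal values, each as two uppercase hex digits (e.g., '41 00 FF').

Answer: 7B 48 6B 50 B6 51 D3

Derivation:
After char 0 ('e'=30): chars_in_quartet=1 acc=0x1E bytes_emitted=0
After char 1 ('0'=52): chars_in_quartet=2 acc=0x7B4 bytes_emitted=0
After char 2 ('h'=33): chars_in_quartet=3 acc=0x1ED21 bytes_emitted=0
After char 3 ('r'=43): chars_in_quartet=4 acc=0x7B486B -> emit 7B 48 6B, reset; bytes_emitted=3
After char 4 ('U'=20): chars_in_quartet=1 acc=0x14 bytes_emitted=3
After char 5 ('L'=11): chars_in_quartet=2 acc=0x50B bytes_emitted=3
After char 6 ('Z'=25): chars_in_quartet=3 acc=0x142D9 bytes_emitted=3
After char 7 ('R'=17): chars_in_quartet=4 acc=0x50B651 -> emit 50 B6 51, reset; bytes_emitted=6
After char 8 ('0'=52): chars_in_quartet=1 acc=0x34 bytes_emitted=6
After char 9 ('w'=48): chars_in_quartet=2 acc=0xD30 bytes_emitted=6
Padding '==': partial quartet acc=0xD30 -> emit D3; bytes_emitted=7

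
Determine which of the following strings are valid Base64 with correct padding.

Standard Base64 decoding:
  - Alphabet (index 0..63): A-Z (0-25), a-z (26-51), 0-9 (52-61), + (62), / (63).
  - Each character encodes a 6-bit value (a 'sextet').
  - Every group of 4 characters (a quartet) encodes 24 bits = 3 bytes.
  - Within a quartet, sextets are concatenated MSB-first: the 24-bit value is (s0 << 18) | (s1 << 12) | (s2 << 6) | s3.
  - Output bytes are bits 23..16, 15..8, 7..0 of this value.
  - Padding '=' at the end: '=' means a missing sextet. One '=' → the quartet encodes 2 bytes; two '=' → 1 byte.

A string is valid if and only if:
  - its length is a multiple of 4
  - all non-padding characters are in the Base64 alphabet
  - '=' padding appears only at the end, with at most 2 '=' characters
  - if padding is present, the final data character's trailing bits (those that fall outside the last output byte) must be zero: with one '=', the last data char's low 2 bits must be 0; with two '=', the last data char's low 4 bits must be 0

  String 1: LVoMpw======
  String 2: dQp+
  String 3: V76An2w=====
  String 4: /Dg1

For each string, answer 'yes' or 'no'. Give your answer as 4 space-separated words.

String 1: 'LVoMpw======' → invalid (6 pad chars (max 2))
String 2: 'dQp+' → valid
String 3: 'V76An2w=====' → invalid (5 pad chars (max 2))
String 4: '/Dg1' → valid

Answer: no yes no yes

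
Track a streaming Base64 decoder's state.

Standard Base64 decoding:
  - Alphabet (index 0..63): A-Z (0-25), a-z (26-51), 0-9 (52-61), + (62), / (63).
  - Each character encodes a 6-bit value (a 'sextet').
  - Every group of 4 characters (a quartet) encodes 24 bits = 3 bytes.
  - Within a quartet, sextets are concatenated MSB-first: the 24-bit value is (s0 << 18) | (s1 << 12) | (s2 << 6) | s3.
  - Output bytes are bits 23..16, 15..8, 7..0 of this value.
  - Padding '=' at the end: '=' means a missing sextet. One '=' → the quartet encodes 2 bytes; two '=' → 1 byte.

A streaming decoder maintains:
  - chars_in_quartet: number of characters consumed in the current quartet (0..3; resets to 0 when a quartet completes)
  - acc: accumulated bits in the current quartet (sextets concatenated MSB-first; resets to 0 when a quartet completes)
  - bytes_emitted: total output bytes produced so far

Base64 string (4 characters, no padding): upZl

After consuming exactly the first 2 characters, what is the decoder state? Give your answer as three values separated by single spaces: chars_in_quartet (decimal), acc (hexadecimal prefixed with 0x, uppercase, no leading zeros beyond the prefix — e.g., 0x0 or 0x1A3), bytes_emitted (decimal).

Answer: 2 0xBA9 0

Derivation:
After char 0 ('u'=46): chars_in_quartet=1 acc=0x2E bytes_emitted=0
After char 1 ('p'=41): chars_in_quartet=2 acc=0xBA9 bytes_emitted=0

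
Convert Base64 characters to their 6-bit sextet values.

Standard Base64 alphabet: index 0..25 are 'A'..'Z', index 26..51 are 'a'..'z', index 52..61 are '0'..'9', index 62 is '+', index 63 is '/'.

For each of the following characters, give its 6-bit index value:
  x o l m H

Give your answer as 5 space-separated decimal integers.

Answer: 49 40 37 38 7

Derivation:
'x': a..z range, 26 + ord('x') − ord('a') = 49
'o': a..z range, 26 + ord('o') − ord('a') = 40
'l': a..z range, 26 + ord('l') − ord('a') = 37
'm': a..z range, 26 + ord('m') − ord('a') = 38
'H': A..Z range, ord('H') − ord('A') = 7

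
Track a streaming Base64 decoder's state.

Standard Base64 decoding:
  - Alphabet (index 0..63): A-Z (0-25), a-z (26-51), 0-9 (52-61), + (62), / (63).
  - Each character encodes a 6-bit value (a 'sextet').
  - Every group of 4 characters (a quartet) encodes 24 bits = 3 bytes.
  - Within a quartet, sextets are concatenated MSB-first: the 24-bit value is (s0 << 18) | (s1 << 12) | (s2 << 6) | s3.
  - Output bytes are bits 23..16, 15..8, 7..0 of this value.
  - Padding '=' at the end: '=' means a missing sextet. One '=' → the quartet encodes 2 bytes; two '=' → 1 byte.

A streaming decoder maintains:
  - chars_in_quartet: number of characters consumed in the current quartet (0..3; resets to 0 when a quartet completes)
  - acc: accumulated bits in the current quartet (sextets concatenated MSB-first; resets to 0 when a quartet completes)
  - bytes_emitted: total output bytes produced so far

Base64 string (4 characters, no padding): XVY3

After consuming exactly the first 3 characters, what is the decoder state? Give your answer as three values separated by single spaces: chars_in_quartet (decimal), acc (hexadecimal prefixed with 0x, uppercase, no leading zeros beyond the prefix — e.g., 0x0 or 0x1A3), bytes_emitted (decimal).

Answer: 3 0x17558 0

Derivation:
After char 0 ('X'=23): chars_in_quartet=1 acc=0x17 bytes_emitted=0
After char 1 ('V'=21): chars_in_quartet=2 acc=0x5D5 bytes_emitted=0
After char 2 ('Y'=24): chars_in_quartet=3 acc=0x17558 bytes_emitted=0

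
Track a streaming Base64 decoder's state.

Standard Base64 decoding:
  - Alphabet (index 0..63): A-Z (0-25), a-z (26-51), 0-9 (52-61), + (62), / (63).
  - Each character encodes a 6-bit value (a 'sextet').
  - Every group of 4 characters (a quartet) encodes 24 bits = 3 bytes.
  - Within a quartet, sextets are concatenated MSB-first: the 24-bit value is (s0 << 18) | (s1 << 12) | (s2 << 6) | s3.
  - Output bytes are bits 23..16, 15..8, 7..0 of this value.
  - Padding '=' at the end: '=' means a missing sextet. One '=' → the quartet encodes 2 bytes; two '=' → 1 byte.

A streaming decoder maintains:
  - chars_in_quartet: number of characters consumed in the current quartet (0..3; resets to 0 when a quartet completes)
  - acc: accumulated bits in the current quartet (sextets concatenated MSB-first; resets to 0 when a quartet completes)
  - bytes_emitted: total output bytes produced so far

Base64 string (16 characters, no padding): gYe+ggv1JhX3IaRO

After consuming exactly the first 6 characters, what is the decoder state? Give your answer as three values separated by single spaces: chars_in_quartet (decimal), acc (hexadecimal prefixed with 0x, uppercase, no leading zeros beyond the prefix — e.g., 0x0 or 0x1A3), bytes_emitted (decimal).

After char 0 ('g'=32): chars_in_quartet=1 acc=0x20 bytes_emitted=0
After char 1 ('Y'=24): chars_in_quartet=2 acc=0x818 bytes_emitted=0
After char 2 ('e'=30): chars_in_quartet=3 acc=0x2061E bytes_emitted=0
After char 3 ('+'=62): chars_in_quartet=4 acc=0x8187BE -> emit 81 87 BE, reset; bytes_emitted=3
After char 4 ('g'=32): chars_in_quartet=1 acc=0x20 bytes_emitted=3
After char 5 ('g'=32): chars_in_quartet=2 acc=0x820 bytes_emitted=3

Answer: 2 0x820 3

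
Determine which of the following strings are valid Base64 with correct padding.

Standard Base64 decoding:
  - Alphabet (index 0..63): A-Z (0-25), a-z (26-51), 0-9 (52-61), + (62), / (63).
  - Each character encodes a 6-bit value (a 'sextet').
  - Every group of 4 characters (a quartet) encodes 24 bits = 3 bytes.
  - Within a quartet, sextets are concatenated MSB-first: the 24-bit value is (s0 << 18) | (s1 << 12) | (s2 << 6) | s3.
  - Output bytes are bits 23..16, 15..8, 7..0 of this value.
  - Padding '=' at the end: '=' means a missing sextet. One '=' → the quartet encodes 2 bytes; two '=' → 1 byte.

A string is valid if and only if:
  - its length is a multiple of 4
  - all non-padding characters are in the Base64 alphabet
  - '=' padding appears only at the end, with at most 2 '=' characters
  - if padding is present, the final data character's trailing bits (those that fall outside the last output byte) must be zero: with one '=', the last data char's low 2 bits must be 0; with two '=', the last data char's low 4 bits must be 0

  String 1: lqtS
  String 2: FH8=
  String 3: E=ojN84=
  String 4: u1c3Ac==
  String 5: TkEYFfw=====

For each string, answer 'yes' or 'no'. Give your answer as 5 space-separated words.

Answer: yes yes no no no

Derivation:
String 1: 'lqtS' → valid
String 2: 'FH8=' → valid
String 3: 'E=ojN84=' → invalid (bad char(s): ['=']; '=' in middle)
String 4: 'u1c3Ac==' → invalid (bad trailing bits)
String 5: 'TkEYFfw=====' → invalid (5 pad chars (max 2))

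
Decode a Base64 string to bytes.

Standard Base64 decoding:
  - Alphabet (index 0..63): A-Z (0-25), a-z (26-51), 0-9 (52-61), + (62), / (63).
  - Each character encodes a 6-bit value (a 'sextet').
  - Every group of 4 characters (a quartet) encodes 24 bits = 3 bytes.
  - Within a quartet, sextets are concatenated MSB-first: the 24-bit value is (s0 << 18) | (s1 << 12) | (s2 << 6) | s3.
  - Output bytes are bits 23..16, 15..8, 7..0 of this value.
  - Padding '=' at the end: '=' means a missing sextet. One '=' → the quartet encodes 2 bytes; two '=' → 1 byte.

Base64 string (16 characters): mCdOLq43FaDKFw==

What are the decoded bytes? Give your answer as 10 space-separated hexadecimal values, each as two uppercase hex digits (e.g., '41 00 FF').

Answer: 98 27 4E 2E AE 37 15 A0 CA 17

Derivation:
After char 0 ('m'=38): chars_in_quartet=1 acc=0x26 bytes_emitted=0
After char 1 ('C'=2): chars_in_quartet=2 acc=0x982 bytes_emitted=0
After char 2 ('d'=29): chars_in_quartet=3 acc=0x2609D bytes_emitted=0
After char 3 ('O'=14): chars_in_quartet=4 acc=0x98274E -> emit 98 27 4E, reset; bytes_emitted=3
After char 4 ('L'=11): chars_in_quartet=1 acc=0xB bytes_emitted=3
After char 5 ('q'=42): chars_in_quartet=2 acc=0x2EA bytes_emitted=3
After char 6 ('4'=56): chars_in_quartet=3 acc=0xBAB8 bytes_emitted=3
After char 7 ('3'=55): chars_in_quartet=4 acc=0x2EAE37 -> emit 2E AE 37, reset; bytes_emitted=6
After char 8 ('F'=5): chars_in_quartet=1 acc=0x5 bytes_emitted=6
After char 9 ('a'=26): chars_in_quartet=2 acc=0x15A bytes_emitted=6
After char 10 ('D'=3): chars_in_quartet=3 acc=0x5683 bytes_emitted=6
After char 11 ('K'=10): chars_in_quartet=4 acc=0x15A0CA -> emit 15 A0 CA, reset; bytes_emitted=9
After char 12 ('F'=5): chars_in_quartet=1 acc=0x5 bytes_emitted=9
After char 13 ('w'=48): chars_in_quartet=2 acc=0x170 bytes_emitted=9
Padding '==': partial quartet acc=0x170 -> emit 17; bytes_emitted=10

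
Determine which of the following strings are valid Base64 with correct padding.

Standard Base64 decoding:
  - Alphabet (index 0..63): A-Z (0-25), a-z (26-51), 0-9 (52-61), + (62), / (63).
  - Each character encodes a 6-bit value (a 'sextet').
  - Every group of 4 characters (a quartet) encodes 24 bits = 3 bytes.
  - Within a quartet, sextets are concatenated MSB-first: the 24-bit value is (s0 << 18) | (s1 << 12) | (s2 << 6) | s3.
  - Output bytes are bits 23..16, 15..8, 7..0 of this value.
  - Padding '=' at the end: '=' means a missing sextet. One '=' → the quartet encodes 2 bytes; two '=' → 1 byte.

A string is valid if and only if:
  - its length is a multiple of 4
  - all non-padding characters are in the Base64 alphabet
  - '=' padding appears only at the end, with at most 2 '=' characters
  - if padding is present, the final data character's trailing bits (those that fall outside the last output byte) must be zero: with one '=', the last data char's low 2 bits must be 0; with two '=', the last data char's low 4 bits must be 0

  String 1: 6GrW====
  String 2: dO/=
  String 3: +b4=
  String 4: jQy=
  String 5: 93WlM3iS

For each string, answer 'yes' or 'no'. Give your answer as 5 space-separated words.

Answer: no no yes no yes

Derivation:
String 1: '6GrW====' → invalid (4 pad chars (max 2))
String 2: 'dO/=' → invalid (bad trailing bits)
String 3: '+b4=' → valid
String 4: 'jQy=' → invalid (bad trailing bits)
String 5: '93WlM3iS' → valid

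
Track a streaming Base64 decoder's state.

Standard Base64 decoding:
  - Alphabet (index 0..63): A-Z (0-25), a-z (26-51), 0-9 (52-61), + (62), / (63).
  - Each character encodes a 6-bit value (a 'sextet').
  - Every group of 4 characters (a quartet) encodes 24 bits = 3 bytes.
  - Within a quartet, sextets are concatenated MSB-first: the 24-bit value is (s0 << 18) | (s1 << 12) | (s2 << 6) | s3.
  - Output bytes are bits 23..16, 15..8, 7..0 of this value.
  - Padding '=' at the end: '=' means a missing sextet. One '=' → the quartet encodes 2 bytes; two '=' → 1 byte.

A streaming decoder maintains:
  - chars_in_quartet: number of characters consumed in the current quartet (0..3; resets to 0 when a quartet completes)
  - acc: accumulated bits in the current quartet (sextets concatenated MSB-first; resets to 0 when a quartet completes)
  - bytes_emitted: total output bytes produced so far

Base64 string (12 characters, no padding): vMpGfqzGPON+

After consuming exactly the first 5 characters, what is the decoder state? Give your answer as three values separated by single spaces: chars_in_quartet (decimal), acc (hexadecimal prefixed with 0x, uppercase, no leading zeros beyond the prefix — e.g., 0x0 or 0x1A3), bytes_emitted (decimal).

Answer: 1 0x1F 3

Derivation:
After char 0 ('v'=47): chars_in_quartet=1 acc=0x2F bytes_emitted=0
After char 1 ('M'=12): chars_in_quartet=2 acc=0xBCC bytes_emitted=0
After char 2 ('p'=41): chars_in_quartet=3 acc=0x2F329 bytes_emitted=0
After char 3 ('G'=6): chars_in_quartet=4 acc=0xBCCA46 -> emit BC CA 46, reset; bytes_emitted=3
After char 4 ('f'=31): chars_in_quartet=1 acc=0x1F bytes_emitted=3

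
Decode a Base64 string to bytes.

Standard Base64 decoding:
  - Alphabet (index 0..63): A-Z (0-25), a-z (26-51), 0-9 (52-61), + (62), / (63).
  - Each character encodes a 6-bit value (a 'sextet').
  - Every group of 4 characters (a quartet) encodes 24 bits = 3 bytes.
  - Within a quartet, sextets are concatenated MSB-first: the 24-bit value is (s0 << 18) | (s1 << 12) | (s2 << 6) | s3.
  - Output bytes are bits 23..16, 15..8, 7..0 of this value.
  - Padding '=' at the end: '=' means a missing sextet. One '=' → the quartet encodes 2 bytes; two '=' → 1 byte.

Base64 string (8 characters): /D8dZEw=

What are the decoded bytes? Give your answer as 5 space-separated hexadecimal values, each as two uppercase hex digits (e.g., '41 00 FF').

Answer: FC 3F 1D 64 4C

Derivation:
After char 0 ('/'=63): chars_in_quartet=1 acc=0x3F bytes_emitted=0
After char 1 ('D'=3): chars_in_quartet=2 acc=0xFC3 bytes_emitted=0
After char 2 ('8'=60): chars_in_quartet=3 acc=0x3F0FC bytes_emitted=0
After char 3 ('d'=29): chars_in_quartet=4 acc=0xFC3F1D -> emit FC 3F 1D, reset; bytes_emitted=3
After char 4 ('Z'=25): chars_in_quartet=1 acc=0x19 bytes_emitted=3
After char 5 ('E'=4): chars_in_quartet=2 acc=0x644 bytes_emitted=3
After char 6 ('w'=48): chars_in_quartet=3 acc=0x19130 bytes_emitted=3
Padding '=': partial quartet acc=0x19130 -> emit 64 4C; bytes_emitted=5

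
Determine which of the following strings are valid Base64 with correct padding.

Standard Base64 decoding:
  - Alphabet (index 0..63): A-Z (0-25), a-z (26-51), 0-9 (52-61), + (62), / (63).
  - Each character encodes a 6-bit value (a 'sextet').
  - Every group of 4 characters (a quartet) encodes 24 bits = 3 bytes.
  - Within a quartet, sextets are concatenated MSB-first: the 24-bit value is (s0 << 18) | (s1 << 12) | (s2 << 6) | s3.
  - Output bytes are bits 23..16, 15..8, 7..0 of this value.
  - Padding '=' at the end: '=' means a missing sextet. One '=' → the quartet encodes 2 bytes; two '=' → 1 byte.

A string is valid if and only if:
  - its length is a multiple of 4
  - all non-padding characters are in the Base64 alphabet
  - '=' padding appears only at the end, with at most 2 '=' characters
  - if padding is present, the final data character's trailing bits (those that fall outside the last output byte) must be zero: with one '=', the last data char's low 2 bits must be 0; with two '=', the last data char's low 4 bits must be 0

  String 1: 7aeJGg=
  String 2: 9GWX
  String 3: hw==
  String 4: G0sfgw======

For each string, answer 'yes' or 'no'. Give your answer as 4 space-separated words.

String 1: '7aeJGg=' → invalid (len=7 not mult of 4)
String 2: '9GWX' → valid
String 3: 'hw==' → valid
String 4: 'G0sfgw======' → invalid (6 pad chars (max 2))

Answer: no yes yes no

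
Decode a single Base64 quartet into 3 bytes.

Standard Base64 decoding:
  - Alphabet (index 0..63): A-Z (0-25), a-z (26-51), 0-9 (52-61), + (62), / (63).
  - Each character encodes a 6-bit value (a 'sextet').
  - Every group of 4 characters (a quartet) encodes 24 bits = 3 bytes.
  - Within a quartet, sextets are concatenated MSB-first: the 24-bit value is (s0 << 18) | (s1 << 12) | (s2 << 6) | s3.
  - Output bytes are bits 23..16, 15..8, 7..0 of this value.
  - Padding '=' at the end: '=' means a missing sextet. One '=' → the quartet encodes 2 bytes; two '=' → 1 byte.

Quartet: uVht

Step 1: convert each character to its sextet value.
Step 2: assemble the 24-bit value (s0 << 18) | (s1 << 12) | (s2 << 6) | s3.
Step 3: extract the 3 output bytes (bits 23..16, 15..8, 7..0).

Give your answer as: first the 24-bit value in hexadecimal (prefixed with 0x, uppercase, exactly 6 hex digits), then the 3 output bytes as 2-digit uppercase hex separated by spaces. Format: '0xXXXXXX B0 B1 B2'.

Answer: 0xB9586D B9 58 6D

Derivation:
Sextets: u=46, V=21, h=33, t=45
24-bit: (46<<18) | (21<<12) | (33<<6) | 45
      = 0xB80000 | 0x015000 | 0x000840 | 0x00002D
      = 0xB9586D
Bytes: (v>>16)&0xFF=B9, (v>>8)&0xFF=58, v&0xFF=6D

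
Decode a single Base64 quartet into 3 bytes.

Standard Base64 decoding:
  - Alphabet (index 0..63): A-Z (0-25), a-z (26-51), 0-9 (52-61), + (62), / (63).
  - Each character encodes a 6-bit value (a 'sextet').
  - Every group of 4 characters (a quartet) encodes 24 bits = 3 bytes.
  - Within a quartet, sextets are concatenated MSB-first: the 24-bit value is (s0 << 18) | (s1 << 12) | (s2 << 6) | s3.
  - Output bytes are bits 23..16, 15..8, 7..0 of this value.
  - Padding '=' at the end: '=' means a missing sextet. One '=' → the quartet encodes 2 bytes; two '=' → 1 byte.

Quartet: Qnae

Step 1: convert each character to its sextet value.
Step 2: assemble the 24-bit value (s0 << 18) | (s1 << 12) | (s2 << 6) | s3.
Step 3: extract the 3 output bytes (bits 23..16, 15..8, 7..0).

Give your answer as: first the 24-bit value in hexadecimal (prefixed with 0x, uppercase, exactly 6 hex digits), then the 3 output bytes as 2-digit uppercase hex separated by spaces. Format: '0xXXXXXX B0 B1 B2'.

Sextets: Q=16, n=39, a=26, e=30
24-bit: (16<<18) | (39<<12) | (26<<6) | 30
      = 0x400000 | 0x027000 | 0x000680 | 0x00001E
      = 0x42769E
Bytes: (v>>16)&0xFF=42, (v>>8)&0xFF=76, v&0xFF=9E

Answer: 0x42769E 42 76 9E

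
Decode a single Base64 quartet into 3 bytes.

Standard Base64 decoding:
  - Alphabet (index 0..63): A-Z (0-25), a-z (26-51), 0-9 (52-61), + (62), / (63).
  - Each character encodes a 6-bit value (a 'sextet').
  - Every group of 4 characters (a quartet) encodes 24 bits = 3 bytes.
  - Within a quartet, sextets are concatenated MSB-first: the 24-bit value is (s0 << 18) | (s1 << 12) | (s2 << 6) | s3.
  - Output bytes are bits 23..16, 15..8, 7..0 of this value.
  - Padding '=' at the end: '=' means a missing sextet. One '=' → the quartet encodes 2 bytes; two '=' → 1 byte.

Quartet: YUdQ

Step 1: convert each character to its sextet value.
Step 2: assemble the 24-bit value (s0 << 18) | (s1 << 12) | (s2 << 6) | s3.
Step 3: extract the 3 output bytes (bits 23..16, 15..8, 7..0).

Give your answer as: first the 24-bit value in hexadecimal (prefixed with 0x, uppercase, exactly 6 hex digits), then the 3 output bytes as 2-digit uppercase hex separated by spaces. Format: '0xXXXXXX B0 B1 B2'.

Answer: 0x614750 61 47 50

Derivation:
Sextets: Y=24, U=20, d=29, Q=16
24-bit: (24<<18) | (20<<12) | (29<<6) | 16
      = 0x600000 | 0x014000 | 0x000740 | 0x000010
      = 0x614750
Bytes: (v>>16)&0xFF=61, (v>>8)&0xFF=47, v&0xFF=50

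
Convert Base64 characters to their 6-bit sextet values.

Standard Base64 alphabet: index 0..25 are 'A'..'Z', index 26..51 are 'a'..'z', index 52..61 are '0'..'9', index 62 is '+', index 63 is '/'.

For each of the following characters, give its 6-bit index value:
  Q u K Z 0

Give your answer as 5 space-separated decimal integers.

Answer: 16 46 10 25 52

Derivation:
'Q': A..Z range, ord('Q') − ord('A') = 16
'u': a..z range, 26 + ord('u') − ord('a') = 46
'K': A..Z range, ord('K') − ord('A') = 10
'Z': A..Z range, ord('Z') − ord('A') = 25
'0': 0..9 range, 52 + ord('0') − ord('0') = 52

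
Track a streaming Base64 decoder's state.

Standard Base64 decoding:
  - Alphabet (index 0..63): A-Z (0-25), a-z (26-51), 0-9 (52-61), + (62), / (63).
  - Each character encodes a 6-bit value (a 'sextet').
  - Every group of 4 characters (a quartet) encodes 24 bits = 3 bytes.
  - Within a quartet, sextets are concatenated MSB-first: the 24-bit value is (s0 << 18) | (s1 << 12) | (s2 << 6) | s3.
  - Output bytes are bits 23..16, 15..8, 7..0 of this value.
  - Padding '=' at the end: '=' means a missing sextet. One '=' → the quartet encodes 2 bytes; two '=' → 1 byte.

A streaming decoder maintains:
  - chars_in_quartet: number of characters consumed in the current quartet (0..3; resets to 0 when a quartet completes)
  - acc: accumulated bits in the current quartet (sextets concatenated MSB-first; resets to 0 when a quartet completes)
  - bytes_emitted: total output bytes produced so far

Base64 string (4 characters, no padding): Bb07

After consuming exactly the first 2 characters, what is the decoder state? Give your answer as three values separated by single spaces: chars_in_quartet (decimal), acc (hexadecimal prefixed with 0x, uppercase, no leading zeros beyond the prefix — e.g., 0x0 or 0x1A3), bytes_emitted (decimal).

Answer: 2 0x5B 0

Derivation:
After char 0 ('B'=1): chars_in_quartet=1 acc=0x1 bytes_emitted=0
After char 1 ('b'=27): chars_in_quartet=2 acc=0x5B bytes_emitted=0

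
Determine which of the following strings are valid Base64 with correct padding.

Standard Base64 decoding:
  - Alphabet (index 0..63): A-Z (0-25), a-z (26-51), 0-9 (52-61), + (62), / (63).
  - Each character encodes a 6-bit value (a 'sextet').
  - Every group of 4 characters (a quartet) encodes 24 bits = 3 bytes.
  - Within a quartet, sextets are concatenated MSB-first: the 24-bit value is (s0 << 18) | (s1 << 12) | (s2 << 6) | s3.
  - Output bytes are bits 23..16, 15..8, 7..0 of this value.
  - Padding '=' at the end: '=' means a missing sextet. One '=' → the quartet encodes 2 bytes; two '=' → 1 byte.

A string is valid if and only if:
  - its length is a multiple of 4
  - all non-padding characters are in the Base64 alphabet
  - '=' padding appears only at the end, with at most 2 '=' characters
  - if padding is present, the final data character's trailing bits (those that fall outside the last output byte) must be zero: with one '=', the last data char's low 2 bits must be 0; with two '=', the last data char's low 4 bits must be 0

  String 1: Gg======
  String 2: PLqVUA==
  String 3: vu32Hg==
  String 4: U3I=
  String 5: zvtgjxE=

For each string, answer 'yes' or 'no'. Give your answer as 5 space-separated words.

String 1: 'Gg======' → invalid (6 pad chars (max 2))
String 2: 'PLqVUA==' → valid
String 3: 'vu32Hg==' → valid
String 4: 'U3I=' → valid
String 5: 'zvtgjxE=' → valid

Answer: no yes yes yes yes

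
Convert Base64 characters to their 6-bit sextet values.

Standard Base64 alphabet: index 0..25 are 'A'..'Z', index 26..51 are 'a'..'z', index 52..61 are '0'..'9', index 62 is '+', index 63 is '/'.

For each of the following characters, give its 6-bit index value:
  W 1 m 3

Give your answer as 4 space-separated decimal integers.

'W': A..Z range, ord('W') − ord('A') = 22
'1': 0..9 range, 52 + ord('1') − ord('0') = 53
'm': a..z range, 26 + ord('m') − ord('a') = 38
'3': 0..9 range, 52 + ord('3') − ord('0') = 55

Answer: 22 53 38 55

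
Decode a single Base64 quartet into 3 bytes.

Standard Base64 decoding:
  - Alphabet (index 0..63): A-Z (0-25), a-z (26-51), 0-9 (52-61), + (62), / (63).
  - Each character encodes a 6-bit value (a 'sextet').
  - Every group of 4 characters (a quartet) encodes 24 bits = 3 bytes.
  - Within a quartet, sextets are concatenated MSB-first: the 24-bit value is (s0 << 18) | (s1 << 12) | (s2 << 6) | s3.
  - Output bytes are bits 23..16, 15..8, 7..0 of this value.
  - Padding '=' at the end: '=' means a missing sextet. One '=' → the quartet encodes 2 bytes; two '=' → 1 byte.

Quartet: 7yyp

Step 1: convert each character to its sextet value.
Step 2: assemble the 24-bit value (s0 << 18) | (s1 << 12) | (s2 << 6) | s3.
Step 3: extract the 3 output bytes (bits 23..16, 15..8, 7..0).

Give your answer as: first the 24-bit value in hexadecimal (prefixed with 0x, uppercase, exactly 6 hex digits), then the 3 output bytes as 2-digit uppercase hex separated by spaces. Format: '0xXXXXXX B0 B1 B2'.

Answer: 0xEF2CA9 EF 2C A9

Derivation:
Sextets: 7=59, y=50, y=50, p=41
24-bit: (59<<18) | (50<<12) | (50<<6) | 41
      = 0xEC0000 | 0x032000 | 0x000C80 | 0x000029
      = 0xEF2CA9
Bytes: (v>>16)&0xFF=EF, (v>>8)&0xFF=2C, v&0xFF=A9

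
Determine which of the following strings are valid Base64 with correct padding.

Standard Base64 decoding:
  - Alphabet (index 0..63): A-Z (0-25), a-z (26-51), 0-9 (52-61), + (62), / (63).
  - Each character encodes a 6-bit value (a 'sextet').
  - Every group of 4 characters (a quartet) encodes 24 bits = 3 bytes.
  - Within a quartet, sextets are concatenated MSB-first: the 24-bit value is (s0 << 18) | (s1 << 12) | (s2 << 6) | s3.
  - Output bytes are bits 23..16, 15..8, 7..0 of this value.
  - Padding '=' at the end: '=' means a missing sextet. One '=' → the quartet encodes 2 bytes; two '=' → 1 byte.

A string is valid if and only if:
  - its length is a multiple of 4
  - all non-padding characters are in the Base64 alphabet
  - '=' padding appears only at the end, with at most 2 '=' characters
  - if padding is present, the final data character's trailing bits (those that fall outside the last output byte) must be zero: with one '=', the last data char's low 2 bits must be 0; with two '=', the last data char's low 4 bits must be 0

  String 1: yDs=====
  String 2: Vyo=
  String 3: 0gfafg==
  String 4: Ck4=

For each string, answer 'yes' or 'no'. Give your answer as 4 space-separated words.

Answer: no yes yes yes

Derivation:
String 1: 'yDs=====' → invalid (5 pad chars (max 2))
String 2: 'Vyo=' → valid
String 3: '0gfafg==' → valid
String 4: 'Ck4=' → valid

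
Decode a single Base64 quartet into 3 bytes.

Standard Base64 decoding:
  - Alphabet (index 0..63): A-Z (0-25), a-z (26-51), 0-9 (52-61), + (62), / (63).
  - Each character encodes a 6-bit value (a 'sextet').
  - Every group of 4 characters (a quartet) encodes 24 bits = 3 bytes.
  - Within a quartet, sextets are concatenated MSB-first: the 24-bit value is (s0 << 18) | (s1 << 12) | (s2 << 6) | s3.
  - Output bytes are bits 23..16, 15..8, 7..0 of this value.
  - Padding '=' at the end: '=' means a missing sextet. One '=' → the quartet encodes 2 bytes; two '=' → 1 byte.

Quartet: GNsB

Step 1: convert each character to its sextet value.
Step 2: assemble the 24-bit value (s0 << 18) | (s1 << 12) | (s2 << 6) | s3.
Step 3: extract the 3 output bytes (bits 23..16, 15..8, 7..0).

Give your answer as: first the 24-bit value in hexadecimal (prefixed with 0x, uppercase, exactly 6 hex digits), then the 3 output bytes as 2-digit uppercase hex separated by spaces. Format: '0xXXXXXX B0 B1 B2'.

Answer: 0x18DB01 18 DB 01

Derivation:
Sextets: G=6, N=13, s=44, B=1
24-bit: (6<<18) | (13<<12) | (44<<6) | 1
      = 0x180000 | 0x00D000 | 0x000B00 | 0x000001
      = 0x18DB01
Bytes: (v>>16)&0xFF=18, (v>>8)&0xFF=DB, v&0xFF=01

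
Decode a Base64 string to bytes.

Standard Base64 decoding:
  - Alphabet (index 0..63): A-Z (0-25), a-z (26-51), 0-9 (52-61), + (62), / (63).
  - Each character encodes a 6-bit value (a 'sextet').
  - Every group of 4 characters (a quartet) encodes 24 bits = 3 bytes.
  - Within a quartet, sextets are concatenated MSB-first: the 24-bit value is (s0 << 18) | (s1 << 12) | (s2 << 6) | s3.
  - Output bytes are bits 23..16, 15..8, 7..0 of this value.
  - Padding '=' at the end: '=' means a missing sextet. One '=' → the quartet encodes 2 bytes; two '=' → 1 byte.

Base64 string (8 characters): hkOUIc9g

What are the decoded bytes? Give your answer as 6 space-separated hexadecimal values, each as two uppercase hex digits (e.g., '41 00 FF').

Answer: 86 43 94 21 CF 60

Derivation:
After char 0 ('h'=33): chars_in_quartet=1 acc=0x21 bytes_emitted=0
After char 1 ('k'=36): chars_in_quartet=2 acc=0x864 bytes_emitted=0
After char 2 ('O'=14): chars_in_quartet=3 acc=0x2190E bytes_emitted=0
After char 3 ('U'=20): chars_in_quartet=4 acc=0x864394 -> emit 86 43 94, reset; bytes_emitted=3
After char 4 ('I'=8): chars_in_quartet=1 acc=0x8 bytes_emitted=3
After char 5 ('c'=28): chars_in_quartet=2 acc=0x21C bytes_emitted=3
After char 6 ('9'=61): chars_in_quartet=3 acc=0x873D bytes_emitted=3
After char 7 ('g'=32): chars_in_quartet=4 acc=0x21CF60 -> emit 21 CF 60, reset; bytes_emitted=6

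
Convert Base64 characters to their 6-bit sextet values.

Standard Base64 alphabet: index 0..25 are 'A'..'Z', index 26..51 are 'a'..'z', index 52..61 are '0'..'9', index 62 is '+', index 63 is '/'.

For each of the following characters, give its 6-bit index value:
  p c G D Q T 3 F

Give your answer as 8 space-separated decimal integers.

Answer: 41 28 6 3 16 19 55 5

Derivation:
'p': a..z range, 26 + ord('p') − ord('a') = 41
'c': a..z range, 26 + ord('c') − ord('a') = 28
'G': A..Z range, ord('G') − ord('A') = 6
'D': A..Z range, ord('D') − ord('A') = 3
'Q': A..Z range, ord('Q') − ord('A') = 16
'T': A..Z range, ord('T') − ord('A') = 19
'3': 0..9 range, 52 + ord('3') − ord('0') = 55
'F': A..Z range, ord('F') − ord('A') = 5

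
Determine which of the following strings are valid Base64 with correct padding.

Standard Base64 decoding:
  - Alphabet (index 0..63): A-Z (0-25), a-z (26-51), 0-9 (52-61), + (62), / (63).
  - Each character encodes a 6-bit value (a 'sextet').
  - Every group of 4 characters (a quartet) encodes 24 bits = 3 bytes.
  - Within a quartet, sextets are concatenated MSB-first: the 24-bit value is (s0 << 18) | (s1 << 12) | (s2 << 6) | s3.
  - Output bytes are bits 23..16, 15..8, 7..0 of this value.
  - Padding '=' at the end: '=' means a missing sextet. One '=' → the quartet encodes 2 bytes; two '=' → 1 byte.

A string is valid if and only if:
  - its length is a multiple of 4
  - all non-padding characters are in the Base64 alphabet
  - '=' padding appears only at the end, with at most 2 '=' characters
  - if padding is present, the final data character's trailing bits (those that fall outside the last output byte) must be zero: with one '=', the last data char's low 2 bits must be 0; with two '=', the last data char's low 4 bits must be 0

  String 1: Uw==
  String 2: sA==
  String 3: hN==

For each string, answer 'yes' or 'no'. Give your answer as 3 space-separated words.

Answer: yes yes no

Derivation:
String 1: 'Uw==' → valid
String 2: 'sA==' → valid
String 3: 'hN==' → invalid (bad trailing bits)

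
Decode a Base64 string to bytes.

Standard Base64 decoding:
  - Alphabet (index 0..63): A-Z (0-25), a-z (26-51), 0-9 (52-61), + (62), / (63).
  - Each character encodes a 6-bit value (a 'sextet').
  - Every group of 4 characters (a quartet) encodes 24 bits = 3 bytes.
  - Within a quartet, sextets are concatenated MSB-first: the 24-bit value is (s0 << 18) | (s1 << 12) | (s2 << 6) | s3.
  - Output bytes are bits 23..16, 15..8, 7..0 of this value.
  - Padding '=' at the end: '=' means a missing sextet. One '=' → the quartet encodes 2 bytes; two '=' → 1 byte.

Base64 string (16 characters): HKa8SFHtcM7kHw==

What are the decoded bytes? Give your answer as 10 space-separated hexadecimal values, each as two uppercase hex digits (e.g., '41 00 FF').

Answer: 1C A6 BC 48 51 ED 70 CE E4 1F

Derivation:
After char 0 ('H'=7): chars_in_quartet=1 acc=0x7 bytes_emitted=0
After char 1 ('K'=10): chars_in_quartet=2 acc=0x1CA bytes_emitted=0
After char 2 ('a'=26): chars_in_quartet=3 acc=0x729A bytes_emitted=0
After char 3 ('8'=60): chars_in_quartet=4 acc=0x1CA6BC -> emit 1C A6 BC, reset; bytes_emitted=3
After char 4 ('S'=18): chars_in_quartet=1 acc=0x12 bytes_emitted=3
After char 5 ('F'=5): chars_in_quartet=2 acc=0x485 bytes_emitted=3
After char 6 ('H'=7): chars_in_quartet=3 acc=0x12147 bytes_emitted=3
After char 7 ('t'=45): chars_in_quartet=4 acc=0x4851ED -> emit 48 51 ED, reset; bytes_emitted=6
After char 8 ('c'=28): chars_in_quartet=1 acc=0x1C bytes_emitted=6
After char 9 ('M'=12): chars_in_quartet=2 acc=0x70C bytes_emitted=6
After char 10 ('7'=59): chars_in_quartet=3 acc=0x1C33B bytes_emitted=6
After char 11 ('k'=36): chars_in_quartet=4 acc=0x70CEE4 -> emit 70 CE E4, reset; bytes_emitted=9
After char 12 ('H'=7): chars_in_quartet=1 acc=0x7 bytes_emitted=9
After char 13 ('w'=48): chars_in_quartet=2 acc=0x1F0 bytes_emitted=9
Padding '==': partial quartet acc=0x1F0 -> emit 1F; bytes_emitted=10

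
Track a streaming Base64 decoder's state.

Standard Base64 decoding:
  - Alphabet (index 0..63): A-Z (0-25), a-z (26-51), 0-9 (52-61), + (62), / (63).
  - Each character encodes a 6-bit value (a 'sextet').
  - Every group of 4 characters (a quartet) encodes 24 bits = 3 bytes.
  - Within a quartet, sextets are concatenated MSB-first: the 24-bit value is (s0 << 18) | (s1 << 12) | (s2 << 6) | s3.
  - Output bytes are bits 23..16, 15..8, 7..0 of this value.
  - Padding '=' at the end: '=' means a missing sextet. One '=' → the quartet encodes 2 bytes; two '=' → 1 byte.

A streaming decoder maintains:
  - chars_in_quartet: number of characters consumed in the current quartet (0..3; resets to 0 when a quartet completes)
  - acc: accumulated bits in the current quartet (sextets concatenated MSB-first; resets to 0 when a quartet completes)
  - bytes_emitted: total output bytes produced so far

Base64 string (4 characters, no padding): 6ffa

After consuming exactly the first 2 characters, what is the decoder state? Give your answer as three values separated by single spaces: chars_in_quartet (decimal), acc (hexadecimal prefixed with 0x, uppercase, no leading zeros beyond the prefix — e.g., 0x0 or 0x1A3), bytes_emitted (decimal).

Answer: 2 0xE9F 0

Derivation:
After char 0 ('6'=58): chars_in_quartet=1 acc=0x3A bytes_emitted=0
After char 1 ('f'=31): chars_in_quartet=2 acc=0xE9F bytes_emitted=0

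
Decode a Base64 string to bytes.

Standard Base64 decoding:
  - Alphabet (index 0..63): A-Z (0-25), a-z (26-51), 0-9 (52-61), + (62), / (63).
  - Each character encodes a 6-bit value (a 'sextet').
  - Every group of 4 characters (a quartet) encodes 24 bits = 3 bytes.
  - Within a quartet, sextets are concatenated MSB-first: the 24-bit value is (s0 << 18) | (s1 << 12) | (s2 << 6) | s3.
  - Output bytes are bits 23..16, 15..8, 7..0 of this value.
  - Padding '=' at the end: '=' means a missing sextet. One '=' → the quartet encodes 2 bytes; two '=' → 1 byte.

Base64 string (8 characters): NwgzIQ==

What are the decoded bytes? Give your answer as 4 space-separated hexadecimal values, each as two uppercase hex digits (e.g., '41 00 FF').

Answer: 37 08 33 21

Derivation:
After char 0 ('N'=13): chars_in_quartet=1 acc=0xD bytes_emitted=0
After char 1 ('w'=48): chars_in_quartet=2 acc=0x370 bytes_emitted=0
After char 2 ('g'=32): chars_in_quartet=3 acc=0xDC20 bytes_emitted=0
After char 3 ('z'=51): chars_in_quartet=4 acc=0x370833 -> emit 37 08 33, reset; bytes_emitted=3
After char 4 ('I'=8): chars_in_quartet=1 acc=0x8 bytes_emitted=3
After char 5 ('Q'=16): chars_in_quartet=2 acc=0x210 bytes_emitted=3
Padding '==': partial quartet acc=0x210 -> emit 21; bytes_emitted=4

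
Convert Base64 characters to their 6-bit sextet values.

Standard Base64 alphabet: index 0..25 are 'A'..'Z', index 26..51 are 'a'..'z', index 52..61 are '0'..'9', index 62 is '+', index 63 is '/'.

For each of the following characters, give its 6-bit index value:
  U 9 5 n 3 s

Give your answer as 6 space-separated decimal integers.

'U': A..Z range, ord('U') − ord('A') = 20
'9': 0..9 range, 52 + ord('9') − ord('0') = 61
'5': 0..9 range, 52 + ord('5') − ord('0') = 57
'n': a..z range, 26 + ord('n') − ord('a') = 39
'3': 0..9 range, 52 + ord('3') − ord('0') = 55
's': a..z range, 26 + ord('s') − ord('a') = 44

Answer: 20 61 57 39 55 44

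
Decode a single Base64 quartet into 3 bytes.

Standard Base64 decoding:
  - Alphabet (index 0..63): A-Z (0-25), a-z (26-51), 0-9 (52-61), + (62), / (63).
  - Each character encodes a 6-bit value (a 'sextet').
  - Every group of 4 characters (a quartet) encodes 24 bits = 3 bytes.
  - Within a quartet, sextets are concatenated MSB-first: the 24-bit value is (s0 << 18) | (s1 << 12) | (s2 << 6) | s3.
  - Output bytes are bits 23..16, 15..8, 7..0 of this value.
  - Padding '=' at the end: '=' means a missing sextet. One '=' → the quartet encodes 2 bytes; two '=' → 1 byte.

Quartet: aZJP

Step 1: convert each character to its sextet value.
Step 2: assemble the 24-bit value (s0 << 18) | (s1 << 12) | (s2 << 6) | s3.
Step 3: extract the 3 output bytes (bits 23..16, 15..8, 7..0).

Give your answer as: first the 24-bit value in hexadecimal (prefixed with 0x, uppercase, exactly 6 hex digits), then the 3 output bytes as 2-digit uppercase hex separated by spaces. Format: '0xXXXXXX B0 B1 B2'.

Sextets: a=26, Z=25, J=9, P=15
24-bit: (26<<18) | (25<<12) | (9<<6) | 15
      = 0x680000 | 0x019000 | 0x000240 | 0x00000F
      = 0x69924F
Bytes: (v>>16)&0xFF=69, (v>>8)&0xFF=92, v&0xFF=4F

Answer: 0x69924F 69 92 4F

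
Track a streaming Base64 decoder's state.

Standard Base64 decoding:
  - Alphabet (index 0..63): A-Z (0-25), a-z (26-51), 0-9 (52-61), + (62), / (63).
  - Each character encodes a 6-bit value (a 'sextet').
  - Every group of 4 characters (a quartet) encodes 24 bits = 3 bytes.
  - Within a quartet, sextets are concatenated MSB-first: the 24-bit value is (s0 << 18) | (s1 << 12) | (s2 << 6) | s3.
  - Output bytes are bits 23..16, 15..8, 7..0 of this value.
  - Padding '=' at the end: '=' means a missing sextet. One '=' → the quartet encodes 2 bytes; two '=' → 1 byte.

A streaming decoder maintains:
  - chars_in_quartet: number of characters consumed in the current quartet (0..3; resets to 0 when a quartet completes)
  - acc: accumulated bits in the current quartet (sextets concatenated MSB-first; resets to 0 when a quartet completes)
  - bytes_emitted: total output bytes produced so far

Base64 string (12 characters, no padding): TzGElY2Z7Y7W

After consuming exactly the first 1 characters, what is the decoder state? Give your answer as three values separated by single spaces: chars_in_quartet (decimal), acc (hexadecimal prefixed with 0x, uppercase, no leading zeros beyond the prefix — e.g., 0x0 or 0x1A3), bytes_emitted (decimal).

After char 0 ('T'=19): chars_in_quartet=1 acc=0x13 bytes_emitted=0

Answer: 1 0x13 0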